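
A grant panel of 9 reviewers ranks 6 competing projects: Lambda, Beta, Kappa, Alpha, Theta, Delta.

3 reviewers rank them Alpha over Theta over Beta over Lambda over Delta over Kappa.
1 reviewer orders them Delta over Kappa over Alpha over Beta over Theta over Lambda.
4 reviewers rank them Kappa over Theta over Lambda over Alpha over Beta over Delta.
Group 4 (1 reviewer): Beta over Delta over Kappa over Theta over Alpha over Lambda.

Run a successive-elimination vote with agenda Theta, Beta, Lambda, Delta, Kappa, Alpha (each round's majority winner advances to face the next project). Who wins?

Round 1: Theta vs Beta — 7–2, Theta advances.
Round 2: Theta vs Lambda — 9–0, Theta advances.
Round 3: Theta vs Delta — 7–2, Theta advances.
Round 4: Theta vs Kappa — 3–6, Kappa advances.
Round 5: Kappa vs Alpha — 6–3, Kappa advances.
The agenda winner is Kappa.

Kappa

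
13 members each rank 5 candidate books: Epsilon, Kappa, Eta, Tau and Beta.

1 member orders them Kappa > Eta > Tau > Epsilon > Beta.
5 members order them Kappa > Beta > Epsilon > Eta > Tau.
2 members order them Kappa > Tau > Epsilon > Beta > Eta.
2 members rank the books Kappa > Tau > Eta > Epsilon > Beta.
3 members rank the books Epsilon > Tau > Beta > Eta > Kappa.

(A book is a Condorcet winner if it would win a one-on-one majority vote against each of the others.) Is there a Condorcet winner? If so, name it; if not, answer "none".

Head-to-head results (13 members):
Epsilon vs Kappa: Kappa wins 10–3.
Epsilon vs Eta: Epsilon is ranked higher on 5+2+3 = 10 ballots, Eta on 3. Epsilon wins 10–3.
Epsilon vs Tau: Epsilon is ranked higher on 5+3 = 8 ballots, Tau on 5. Epsilon wins 8–5.
Epsilon vs Beta: Epsilon is ranked higher on 1+2+2+3 = 8 ballots, Beta on 5. Epsilon wins 8–5.
Kappa–Eta: Kappa 10–3.
Kappa vs Tau: 10 to 3, Kappa.
Kappa vs Beta: Kappa wins 10–3.
Eta vs Tau: Eta is ranked higher on 1+5 = 6 ballots, Tau on 7. Tau wins 7–6.
Eta vs Beta: Beta, 10–3.
Tau vs Beta: Tau wins 8–5.
Only Kappa has no losses; Kappa is the Condorcet winner.

Kappa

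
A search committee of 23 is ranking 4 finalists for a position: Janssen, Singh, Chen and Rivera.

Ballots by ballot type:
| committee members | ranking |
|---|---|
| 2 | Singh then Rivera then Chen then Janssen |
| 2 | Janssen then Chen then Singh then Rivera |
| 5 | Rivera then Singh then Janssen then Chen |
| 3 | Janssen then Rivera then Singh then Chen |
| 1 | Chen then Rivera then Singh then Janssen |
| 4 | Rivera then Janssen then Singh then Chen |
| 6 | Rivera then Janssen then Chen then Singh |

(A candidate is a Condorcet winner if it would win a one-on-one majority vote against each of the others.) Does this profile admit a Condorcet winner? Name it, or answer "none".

Rivera

Head-to-head results (23 committee members):
Janssen vs Singh: Janssen, 15–8.
Janssen vs Chen: Janssen, 20–3.
Janssen vs Rivera: Rivera, 18–5.
Singh vs Chen: Singh wins 14–9.
Singh vs Rivera: Rivera wins 19–4.
Chen vs Rivera: Rivera, 20–3.
Rivera beats each of Janssen, Singh, Chen — Rivera is the Condorcet winner.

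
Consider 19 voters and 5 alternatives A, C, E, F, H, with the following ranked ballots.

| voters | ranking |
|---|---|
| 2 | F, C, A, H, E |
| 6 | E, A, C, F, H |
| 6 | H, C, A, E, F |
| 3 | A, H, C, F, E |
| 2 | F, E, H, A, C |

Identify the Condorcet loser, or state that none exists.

none

Head-to-head results (19 voters):
A vs C: A is ranked higher on 6+3+2 = 11 ballots, C on 8. A wins 11–8.
A vs E: 11 to 8, A.
A–F: A 15–4.
A vs H: 11 to 8, A.
C vs E: C preferred on 2+6+3 = 11 ballots; C wins 11–8.
C vs F: C wins 15–4.
C vs H: H wins 11–8.
E vs F: 12 to 7, E.
E vs H: E is ranked higher on 6+2 = 8 ballots, H on 11. H wins 11–8.
F vs H: F, 10–9.
Each alternative has at least one pairwise win (A beats C; C beats E; E beats F; F beats H; H beats C) — no Condorcet loser.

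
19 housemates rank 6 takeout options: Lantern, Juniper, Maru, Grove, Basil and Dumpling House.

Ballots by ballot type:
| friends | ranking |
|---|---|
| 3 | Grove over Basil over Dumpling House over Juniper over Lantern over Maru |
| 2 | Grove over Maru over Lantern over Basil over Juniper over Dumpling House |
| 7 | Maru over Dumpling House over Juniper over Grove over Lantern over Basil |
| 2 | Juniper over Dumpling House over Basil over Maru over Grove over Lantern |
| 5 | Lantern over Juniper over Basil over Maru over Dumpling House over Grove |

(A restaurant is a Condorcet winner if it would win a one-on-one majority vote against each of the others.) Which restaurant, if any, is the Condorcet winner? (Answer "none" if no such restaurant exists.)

none

Check each pair by majority over 19 ballots:
Lantern vs Juniper: Juniper, 12–7.
Lantern–Maru: Maru 11–8.
Lantern vs Grove: Grove, 14–5.
Lantern–Basil: Lantern 14–5.
Lantern vs Dumpling House: 7 to 12, Dumpling House.
Juniper vs Maru: Juniper wins 10–9.
Juniper–Grove: Juniper 14–5.
Juniper vs Basil: 14 to 5, Juniper.
Juniper–Dumpling House: Dumpling House 10–9.
Maru vs Grove: Maru preferred on 7+2+5 = 14 ballots; Maru wins 14–5.
Maru–Basil: Basil 10–9.
Maru–Dumpling House: Maru 14–5.
Grove–Basil: Grove 12–7.
Grove vs Dumpling House: Grove is ranked higher on 3+2 = 5 ballots, Dumpling House on 14. Dumpling House wins 14–5.
Basil vs Dumpling House: 10 to 9, Basil.
Every restaurant loses at least once (Lantern loses to Juniper; Juniper loses to Dumpling House; Maru loses to Juniper; Grove loses to Juniper; Basil loses to Lantern; Dumpling House loses to Maru). The majority relation contains the cycle Lantern > Basil > Maru > Lantern, so there is no Condorcet winner.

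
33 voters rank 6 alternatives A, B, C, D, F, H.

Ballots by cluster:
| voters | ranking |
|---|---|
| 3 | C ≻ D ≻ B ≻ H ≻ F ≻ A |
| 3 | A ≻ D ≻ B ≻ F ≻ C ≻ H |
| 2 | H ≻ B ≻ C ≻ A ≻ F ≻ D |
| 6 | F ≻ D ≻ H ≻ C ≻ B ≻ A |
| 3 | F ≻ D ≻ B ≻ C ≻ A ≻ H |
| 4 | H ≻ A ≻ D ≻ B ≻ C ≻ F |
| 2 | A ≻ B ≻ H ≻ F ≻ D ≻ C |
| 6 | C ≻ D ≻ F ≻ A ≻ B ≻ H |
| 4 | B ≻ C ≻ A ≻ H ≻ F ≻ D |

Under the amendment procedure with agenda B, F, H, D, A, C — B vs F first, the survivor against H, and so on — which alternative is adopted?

Round 1: B vs F — 18–15, B advances.
Round 2: B vs H — 21–12, B advances.
Round 3: B vs D — 8–25, D advances.
Round 4: D vs A — 18–15, D advances.
Round 5: D vs C — 18–15, D advances.
The agenda winner is D.

D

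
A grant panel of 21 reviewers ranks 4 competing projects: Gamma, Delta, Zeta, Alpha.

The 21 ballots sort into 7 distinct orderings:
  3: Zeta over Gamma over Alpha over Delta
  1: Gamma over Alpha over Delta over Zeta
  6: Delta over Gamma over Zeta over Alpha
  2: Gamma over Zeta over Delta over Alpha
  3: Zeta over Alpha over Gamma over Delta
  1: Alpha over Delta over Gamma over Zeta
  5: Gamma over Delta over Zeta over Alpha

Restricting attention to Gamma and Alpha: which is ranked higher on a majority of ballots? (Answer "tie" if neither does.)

Gamma

Ballots ranking Gamma above Alpha: 3 + 1 + 6 + 2 + 5 = 17.
Ballots ranking Alpha above Gamma: 21 − 17 = 4.
Gamma wins the head-to-head 17–4.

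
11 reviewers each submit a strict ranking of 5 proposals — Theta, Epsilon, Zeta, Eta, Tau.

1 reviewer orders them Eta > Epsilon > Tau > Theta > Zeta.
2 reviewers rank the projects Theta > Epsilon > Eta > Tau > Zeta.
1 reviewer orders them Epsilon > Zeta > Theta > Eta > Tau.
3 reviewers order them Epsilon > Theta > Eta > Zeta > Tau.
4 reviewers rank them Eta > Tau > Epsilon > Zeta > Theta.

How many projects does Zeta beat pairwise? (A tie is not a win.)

0

Zeta against each rival (11 reviewers):
Zeta–Theta: Theta 6–5.
Zeta vs Epsilon: 0 to 11, Epsilon.
Zeta vs Eta: Zeta is ranked higher on 1 ballot, Eta on 10. Eta wins 10–1.
Zeta–Tau: Tau 7–4.
Zeta beats no one; loses to Theta, Epsilon, Eta, Tau — 0 pairwise wins.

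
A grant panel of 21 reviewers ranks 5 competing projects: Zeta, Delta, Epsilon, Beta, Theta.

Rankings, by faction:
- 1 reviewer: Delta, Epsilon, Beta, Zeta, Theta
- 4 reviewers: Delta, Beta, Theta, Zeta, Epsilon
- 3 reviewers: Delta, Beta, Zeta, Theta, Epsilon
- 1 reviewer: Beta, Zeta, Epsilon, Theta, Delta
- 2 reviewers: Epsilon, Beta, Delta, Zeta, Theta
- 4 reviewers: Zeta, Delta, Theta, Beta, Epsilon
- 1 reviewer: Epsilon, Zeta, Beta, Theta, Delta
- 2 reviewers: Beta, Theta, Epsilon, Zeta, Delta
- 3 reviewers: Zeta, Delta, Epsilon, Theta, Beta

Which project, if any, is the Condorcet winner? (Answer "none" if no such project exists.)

Head-to-head results (21 reviewers):
Zeta–Delta: Zeta 11–10.
Zeta–Epsilon: Zeta 15–6.
Zeta vs Beta: 4+1+3 = 8 for Zeta, 13 for Beta — Beta by 13–8.
Zeta vs Theta: Zeta preferred on 15 ballots; Zeta wins 15–6.
Delta vs Epsilon: Delta preferred on 1+4+3+4+3 = 15 ballots; Delta wins 15–6.
Delta vs Beta: Delta wins 15–6.
Delta vs Theta: 17 to 4, Delta.
Epsilon vs Beta: 1+2+1+3 = 7 for Epsilon, 14 for Beta — Beta by 14–7.
Epsilon vs Theta: Epsilon is ranked higher on 1+1+2+1+3 = 8 ballots, Theta on 13. Theta wins 13–8.
Beta vs Theta: Beta, 14–7.
Each project drops at least one matchup (Zeta loses to Beta; Delta loses to Zeta; Epsilon loses to Zeta; Beta loses to Delta; Theta loses to Zeta); the cycle Zeta beats Delta beats Beta beats Zeta rules out a Condorcet winner.

none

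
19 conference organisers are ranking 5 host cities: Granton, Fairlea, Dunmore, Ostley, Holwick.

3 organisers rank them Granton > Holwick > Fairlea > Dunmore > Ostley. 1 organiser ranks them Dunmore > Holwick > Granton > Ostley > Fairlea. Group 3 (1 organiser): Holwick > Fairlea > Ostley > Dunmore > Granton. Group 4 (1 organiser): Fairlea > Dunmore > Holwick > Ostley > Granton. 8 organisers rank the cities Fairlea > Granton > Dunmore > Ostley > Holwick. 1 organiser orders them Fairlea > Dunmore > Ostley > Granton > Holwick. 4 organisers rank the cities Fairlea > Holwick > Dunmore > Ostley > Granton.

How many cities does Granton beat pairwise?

3

Granton against each rival (19 organisers):
Granton vs Fairlea: Fairlea wins 15–4.
Granton vs Dunmore: Granton is ranked higher on 3+8 = 11 ballots, Dunmore on 8. Granton wins 11–8.
Granton–Ostley: Granton 12–7.
Granton vs Holwick: Granton preferred on 3+8+1 = 12 ballots; Granton wins 12–7.
Granton beats Dunmore, Ostley, Holwick; loses to Fairlea — 3 pairwise wins.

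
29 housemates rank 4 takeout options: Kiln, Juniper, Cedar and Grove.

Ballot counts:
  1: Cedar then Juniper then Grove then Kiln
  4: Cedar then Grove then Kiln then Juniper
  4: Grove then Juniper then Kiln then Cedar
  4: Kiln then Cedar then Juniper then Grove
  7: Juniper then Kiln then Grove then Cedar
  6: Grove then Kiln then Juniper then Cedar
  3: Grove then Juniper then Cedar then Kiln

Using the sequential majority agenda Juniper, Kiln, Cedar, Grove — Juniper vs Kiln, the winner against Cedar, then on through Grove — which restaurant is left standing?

Grove

Round 1: Juniper vs Kiln — 15–14, Juniper advances.
Round 2: Juniper vs Cedar — 20–9, Juniper advances.
Round 3: Juniper vs Grove — 12–17, Grove advances.
Grove survives the agenda.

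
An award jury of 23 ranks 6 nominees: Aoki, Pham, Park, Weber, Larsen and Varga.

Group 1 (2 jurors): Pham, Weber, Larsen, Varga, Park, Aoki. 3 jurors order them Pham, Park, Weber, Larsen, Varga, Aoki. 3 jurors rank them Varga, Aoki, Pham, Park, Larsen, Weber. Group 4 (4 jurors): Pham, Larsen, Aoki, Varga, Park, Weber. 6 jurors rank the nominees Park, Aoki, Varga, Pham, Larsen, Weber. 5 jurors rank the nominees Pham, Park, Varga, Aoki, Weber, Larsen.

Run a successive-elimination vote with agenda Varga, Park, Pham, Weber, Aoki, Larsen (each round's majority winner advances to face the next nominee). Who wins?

Round 1: Varga vs Park — 9–14, Park advances.
Round 2: Park vs Pham — 6–17, Pham advances.
Round 3: Pham vs Weber — 23–0, Pham advances.
Round 4: Pham vs Aoki — 14–9, Pham advances.
Round 5: Pham vs Larsen — 23–0, Pham advances.
Pham survives the agenda.

Pham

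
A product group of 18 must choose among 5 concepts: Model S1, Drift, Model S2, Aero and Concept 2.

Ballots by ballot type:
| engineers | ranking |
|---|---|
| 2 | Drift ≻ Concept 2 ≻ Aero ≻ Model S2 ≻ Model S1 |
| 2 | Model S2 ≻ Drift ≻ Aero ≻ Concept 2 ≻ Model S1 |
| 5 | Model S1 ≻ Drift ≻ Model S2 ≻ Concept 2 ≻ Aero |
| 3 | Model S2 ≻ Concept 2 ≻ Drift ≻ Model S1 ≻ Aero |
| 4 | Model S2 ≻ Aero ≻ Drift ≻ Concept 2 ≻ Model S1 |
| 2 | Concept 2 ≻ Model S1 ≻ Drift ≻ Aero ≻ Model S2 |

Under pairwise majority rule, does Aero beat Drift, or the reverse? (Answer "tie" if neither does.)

Ballots ranking Aero above Drift: 4.
Ballots ranking Drift above Aero: 18 − 4 = 14.
Drift wins the head-to-head 14–4.

Drift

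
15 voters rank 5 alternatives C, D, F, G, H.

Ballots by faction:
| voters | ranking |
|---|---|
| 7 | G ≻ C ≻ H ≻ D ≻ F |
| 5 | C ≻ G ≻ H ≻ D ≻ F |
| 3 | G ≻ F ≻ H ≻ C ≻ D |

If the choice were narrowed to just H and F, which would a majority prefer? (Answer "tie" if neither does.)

Ballots ranking H above F: 7 + 5 = 12.
Ballots ranking F above H: 15 − 12 = 3.
H wins the head-to-head 12–3.

H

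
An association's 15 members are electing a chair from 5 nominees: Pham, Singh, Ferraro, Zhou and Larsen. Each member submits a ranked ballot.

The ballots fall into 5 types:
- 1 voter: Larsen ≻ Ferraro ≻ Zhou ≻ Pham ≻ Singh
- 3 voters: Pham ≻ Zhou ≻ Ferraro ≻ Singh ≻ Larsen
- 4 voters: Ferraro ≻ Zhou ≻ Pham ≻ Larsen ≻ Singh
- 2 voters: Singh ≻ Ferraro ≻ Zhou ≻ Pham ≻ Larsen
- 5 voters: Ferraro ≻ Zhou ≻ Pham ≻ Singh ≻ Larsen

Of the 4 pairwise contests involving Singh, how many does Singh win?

1

Singh against each rival (15 voters):
Singh–Pham: Pham 13–2.
Singh–Ferraro: Ferraro 13–2.
Singh–Zhou: Zhou 13–2.
Singh–Larsen: Singh 10–5.
Singh beats Larsen; loses to Pham, Ferraro, Zhou — 1 pairwise win.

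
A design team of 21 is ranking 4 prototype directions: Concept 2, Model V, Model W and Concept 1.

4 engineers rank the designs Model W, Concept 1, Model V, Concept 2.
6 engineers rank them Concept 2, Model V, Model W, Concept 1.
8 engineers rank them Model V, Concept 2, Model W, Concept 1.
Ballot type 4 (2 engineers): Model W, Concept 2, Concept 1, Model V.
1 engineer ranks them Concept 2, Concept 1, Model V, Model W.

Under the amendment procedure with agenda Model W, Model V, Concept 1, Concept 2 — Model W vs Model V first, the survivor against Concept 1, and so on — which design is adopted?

Round 1: Model W vs Model V — 6–15, Model V advances.
Round 2: Model V vs Concept 1 — 14–7, Model V advances.
Round 3: Model V vs Concept 2 — 12–9, Model V advances.
The agenda winner is Model V.

Model V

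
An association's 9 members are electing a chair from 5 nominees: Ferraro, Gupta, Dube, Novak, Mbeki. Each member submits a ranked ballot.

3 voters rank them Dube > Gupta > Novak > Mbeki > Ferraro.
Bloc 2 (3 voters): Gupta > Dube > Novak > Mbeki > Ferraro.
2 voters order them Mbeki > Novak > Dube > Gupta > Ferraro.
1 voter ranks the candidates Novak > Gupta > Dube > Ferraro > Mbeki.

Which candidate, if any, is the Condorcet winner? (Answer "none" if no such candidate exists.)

Pairwise majorities:
Ferraro vs Gupta: Ferraro preferred on 0 ballots; Gupta wins 9–0.
Ferraro vs Dube: Ferraro is ranked higher on 0 ballots, Dube on 9. Dube wins 9–0.
Ferraro vs Novak: 0 for Ferraro, 9 for Novak — Novak by 9–0.
Ferraro vs Mbeki: 1 to 8, Mbeki.
Gupta vs Dube: 4 to 5, Dube.
Gupta vs Novak: Gupta preferred on 3+3 = 6 ballots; Gupta wins 6–3.
Gupta vs Mbeki: 3+3+1 = 7 for Gupta, 2 for Mbeki — Gupta by 7–2.
Dube vs Novak: Dube is ranked higher on 3+3 = 6 ballots, Novak on 3. Dube wins 6–3.
Dube vs Mbeki: Dube preferred on 3+3+1 = 7 ballots; Dube wins 7–2.
Novak vs Mbeki: Novak preferred on 3+3+1 = 7 ballots; Novak wins 7–2.
Dube defeats every rival head-to-head and is the Condorcet winner.

Dube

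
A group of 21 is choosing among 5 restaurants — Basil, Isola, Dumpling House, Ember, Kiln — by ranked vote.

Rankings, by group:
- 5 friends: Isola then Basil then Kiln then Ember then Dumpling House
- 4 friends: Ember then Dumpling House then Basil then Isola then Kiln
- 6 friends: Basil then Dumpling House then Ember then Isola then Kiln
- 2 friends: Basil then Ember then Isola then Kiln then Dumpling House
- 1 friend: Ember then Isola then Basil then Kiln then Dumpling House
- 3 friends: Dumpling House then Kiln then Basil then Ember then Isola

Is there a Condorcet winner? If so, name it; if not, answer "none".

Check each pair by majority over 21 ballots:
Basil–Isola: Basil 15–6.
Basil–Dumpling House: Basil 14–7.
Basil vs Ember: Basil, 16–5.
Basil vs Kiln: Basil, 18–3.
Isola vs Dumpling House: Dumpling House wins 13–8.
Isola vs Ember: Ember, 16–5.
Isola–Kiln: Isola 18–3.
Dumpling House vs Ember: Ember, 12–9.
Dumpling House–Kiln: Dumpling House 13–8.
Ember vs Kiln: Ember wins 13–8.
Basil defeats every rival head-to-head and is the Condorcet winner.

Basil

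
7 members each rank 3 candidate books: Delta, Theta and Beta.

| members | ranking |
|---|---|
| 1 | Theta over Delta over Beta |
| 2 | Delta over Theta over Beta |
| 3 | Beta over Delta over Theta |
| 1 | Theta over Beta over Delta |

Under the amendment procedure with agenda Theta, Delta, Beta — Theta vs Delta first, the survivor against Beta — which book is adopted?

Beta

Round 1: Theta vs Delta — 2–5, Delta advances.
Round 2: Delta vs Beta — 3–4, Beta advances.
Beta survives the agenda.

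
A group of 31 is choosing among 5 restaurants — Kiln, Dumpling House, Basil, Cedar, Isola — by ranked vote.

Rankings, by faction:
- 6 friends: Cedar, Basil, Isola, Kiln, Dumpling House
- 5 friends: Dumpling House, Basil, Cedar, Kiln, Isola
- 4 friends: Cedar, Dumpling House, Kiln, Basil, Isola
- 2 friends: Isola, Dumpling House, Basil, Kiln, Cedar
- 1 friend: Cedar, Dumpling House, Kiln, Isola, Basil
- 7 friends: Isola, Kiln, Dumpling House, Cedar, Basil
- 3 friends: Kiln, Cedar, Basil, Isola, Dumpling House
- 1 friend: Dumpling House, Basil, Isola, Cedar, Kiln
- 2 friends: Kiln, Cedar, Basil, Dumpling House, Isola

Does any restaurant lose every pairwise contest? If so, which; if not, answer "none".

none

Head-to-head results (31 friends):
Kiln vs Dumpling House: Kiln preferred on 6+7+3+2 = 18 ballots; Kiln wins 18–13.
Kiln vs Basil: Kiln wins 17–14.
Kiln vs Cedar: 14 to 17, Cedar.
Kiln vs Isola: 5+4+1+3+2 = 15 for Kiln, 16 for Isola — Isola by 16–15.
Dumpling House vs Basil: Dumpling House preferred on 5+4+2+1+7+1 = 20 ballots; Dumpling House wins 20–11.
Dumpling House vs Cedar: Cedar, 16–15.
Dumpling House vs Isola: Dumpling House is ranked higher on 5+4+1+1+2 = 13 ballots, Isola on 18. Isola wins 18–13.
Basil vs Cedar: Cedar wins 23–8.
Basil–Isola: Basil 21–10.
Cedar vs Isola: 6+5+4+1+3+2 = 21 for Cedar, 10 for Isola — Cedar by 21–10.
Every restaurant wins at least one matchup (Kiln beats Dumpling House; Dumpling House beats Basil; Basil beats Isola; Cedar beats Kiln; Isola beats Kiln), so there is no Condorcet loser.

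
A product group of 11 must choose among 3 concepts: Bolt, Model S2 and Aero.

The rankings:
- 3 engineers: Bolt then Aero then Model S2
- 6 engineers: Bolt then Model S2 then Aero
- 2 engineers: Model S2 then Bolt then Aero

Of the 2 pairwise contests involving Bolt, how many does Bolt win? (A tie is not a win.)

Bolt against each rival (11 engineers):
Bolt vs Model S2: 3+6 = 9 for Bolt, 2 for Model S2 — Bolt by 9–2.
Bolt vs Aero: Bolt preferred on 3+6+2 = 11 ballots; Bolt wins 11–0.
Bolt beats Model S2, Aero — 2 pairwise wins.

2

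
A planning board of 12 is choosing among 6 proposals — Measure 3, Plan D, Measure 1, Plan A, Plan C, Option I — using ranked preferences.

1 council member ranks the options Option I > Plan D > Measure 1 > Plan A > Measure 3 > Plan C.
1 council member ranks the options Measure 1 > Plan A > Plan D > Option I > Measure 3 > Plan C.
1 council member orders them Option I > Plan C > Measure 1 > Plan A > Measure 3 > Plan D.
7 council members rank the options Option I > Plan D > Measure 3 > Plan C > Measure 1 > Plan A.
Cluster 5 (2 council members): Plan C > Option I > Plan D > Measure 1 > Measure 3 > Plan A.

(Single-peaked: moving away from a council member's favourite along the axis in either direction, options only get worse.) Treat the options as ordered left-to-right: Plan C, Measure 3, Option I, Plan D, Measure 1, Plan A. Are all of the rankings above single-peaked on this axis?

Axis positions: Plan C=1, Measure 3=2, Option I=3, Plan D=4, Measure 1=5, Plan A=6.
Cluster 1 (peak Option I at position 3): ranking walks positions 3-4-5-6-2-1, expanding outward from the peak — single-peaked.
Cluster 2 (peak Measure 1 at position 5): ranking walks positions 5-6-4-3-2-1, expanding outward from the peak — single-peaked.
Cluster 3: ranking walks positions 3-1-5-6-2-4; Plan C is ranked above Measure 3 even though Measure 3 lies between Plan C and the peak Option I on the axis — preferences dip and rise again. Not single-peaked.
Cluster 4 (peak Option I at position 3): ranking walks positions 3-4-2-1-5-6, expanding outward from the peak — single-peaked.
Cluster 5: ranking walks positions 1-3-4-5-2-6; Option I is ranked above Measure 3 even though Measure 3 lies between Option I and the peak Plan C on the axis — preferences dip and rise again. Not single-peaked.
Cluster 3 violates single-peakedness, so the profile is not single-peaked on this axis.

no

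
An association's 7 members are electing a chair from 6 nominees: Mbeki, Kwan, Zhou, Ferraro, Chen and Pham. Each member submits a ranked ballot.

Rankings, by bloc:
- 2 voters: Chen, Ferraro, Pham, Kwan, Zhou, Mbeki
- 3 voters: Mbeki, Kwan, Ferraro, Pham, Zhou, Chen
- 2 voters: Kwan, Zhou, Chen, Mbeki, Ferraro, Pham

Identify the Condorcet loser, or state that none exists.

Head-to-head results (7 voters):
Mbeki vs Kwan: Kwan, 4–3.
Mbeki vs Zhou: Zhou, 4–3.
Mbeki vs Ferraro: Mbeki is ranked higher on 3+2 = 5 ballots, Ferraro on 2. Mbeki wins 5–2.
Mbeki vs Chen: 3 for Mbeki, 4 for Chen — Chen by 4–3.
Mbeki vs Pham: 3+2 = 5 for Mbeki, 2 for Pham — Mbeki by 5–2.
Kwan vs Zhou: Kwan, 7–0.
Kwan vs Ferraro: Kwan wins 5–2.
Kwan vs Chen: Kwan, 5–2.
Kwan vs Pham: 3+2 = 5 for Kwan, 2 for Pham — Kwan by 5–2.
Zhou vs Ferraro: Zhou is ranked higher on 2 ballots, Ferraro on 5. Ferraro wins 5–2.
Zhou vs Chen: Zhou, 5–2.
Zhou vs Pham: Pham, 5–2.
Ferraro vs Chen: 3 for Ferraro, 4 for Chen — Chen by 4–3.
Ferraro–Pham: Ferraro 7–0.
Chen vs Pham: Chen wins 4–3.
Each candidate has at least one pairwise win (Mbeki beats Ferraro; Kwan beats Mbeki; Zhou beats Mbeki; Ferraro beats Zhou; Chen beats Mbeki; Pham beats Zhou) — no Condorcet loser.

none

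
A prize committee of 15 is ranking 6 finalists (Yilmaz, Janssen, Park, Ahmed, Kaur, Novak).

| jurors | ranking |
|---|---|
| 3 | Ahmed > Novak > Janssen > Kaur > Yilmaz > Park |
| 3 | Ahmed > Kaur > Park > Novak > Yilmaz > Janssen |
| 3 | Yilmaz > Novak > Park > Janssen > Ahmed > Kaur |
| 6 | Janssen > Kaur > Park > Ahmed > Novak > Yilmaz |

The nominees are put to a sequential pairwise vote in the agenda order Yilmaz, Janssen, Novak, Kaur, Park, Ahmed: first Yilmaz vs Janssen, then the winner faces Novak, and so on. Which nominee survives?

Ahmed

Round 1: Yilmaz vs Janssen — 6–9, Janssen advances.
Round 2: Janssen vs Novak — 6–9, Novak advances.
Round 3: Novak vs Kaur — 6–9, Kaur advances.
Round 4: Kaur vs Park — 12–3, Kaur advances.
Round 5: Kaur vs Ahmed — 6–9, Ahmed advances.
Ahmed survives the agenda.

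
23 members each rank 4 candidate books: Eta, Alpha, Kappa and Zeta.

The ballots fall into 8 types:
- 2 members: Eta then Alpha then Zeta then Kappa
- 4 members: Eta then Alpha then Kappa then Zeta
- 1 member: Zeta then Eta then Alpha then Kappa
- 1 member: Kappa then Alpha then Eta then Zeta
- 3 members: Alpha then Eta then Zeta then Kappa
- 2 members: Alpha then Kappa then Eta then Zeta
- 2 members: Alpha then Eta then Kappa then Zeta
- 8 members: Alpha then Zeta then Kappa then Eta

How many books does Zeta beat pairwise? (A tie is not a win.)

1

Zeta against each rival (23 members):
Zeta vs Eta: 9 to 14, Eta.
Zeta–Alpha: Alpha 22–1.
Zeta–Kappa: Zeta 14–9.
Zeta beats Kappa; loses to Eta, Alpha — 1 pairwise win.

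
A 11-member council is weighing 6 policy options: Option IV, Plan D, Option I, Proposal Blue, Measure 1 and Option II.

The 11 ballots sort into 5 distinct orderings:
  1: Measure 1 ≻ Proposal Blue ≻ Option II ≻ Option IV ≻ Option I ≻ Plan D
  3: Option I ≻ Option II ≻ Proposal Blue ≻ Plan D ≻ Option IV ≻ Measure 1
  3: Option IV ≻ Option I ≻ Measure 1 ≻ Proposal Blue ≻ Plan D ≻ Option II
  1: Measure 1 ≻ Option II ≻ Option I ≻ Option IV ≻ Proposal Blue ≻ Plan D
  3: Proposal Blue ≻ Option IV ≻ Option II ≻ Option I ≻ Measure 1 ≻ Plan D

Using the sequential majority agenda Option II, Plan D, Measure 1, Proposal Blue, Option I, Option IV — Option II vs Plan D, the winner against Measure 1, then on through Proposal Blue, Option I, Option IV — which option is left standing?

Round 1: Option II vs Plan D — 8–3, Option II advances.
Round 2: Option II vs Measure 1 — 6–5, Option II advances.
Round 3: Option II vs Proposal Blue — 4–7, Proposal Blue advances.
Round 4: Proposal Blue vs Option I — 4–7, Option I advances.
Round 5: Option I vs Option IV — 4–7, Option IV advances.
The agenda winner is Option IV.

Option IV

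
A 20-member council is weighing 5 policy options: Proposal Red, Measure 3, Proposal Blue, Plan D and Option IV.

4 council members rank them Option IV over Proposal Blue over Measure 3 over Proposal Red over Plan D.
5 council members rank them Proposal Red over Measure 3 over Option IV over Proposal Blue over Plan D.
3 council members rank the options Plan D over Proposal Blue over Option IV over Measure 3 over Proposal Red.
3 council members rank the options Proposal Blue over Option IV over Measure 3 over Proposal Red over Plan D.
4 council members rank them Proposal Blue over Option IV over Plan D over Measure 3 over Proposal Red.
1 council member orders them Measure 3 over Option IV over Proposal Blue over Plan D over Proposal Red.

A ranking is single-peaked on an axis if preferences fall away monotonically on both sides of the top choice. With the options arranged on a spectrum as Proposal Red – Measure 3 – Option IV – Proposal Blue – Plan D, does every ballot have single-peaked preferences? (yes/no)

yes

Axis positions: Proposal Red=1, Measure 3=2, Option IV=3, Proposal Blue=4, Plan D=5.
Cluster 1 (peak Option IV at position 3): ranking walks positions 3-4-2-1-5, expanding outward from the peak — single-peaked.
Cluster 2 (peak Proposal Red at position 1): ranking walks positions 1-2-3-4-5, expanding outward from the peak — single-peaked.
Cluster 3 (peak Plan D at position 5): ranking walks positions 5-4-3-2-1, expanding outward from the peak — single-peaked.
Cluster 4 (peak Proposal Blue at position 4): ranking walks positions 4-3-2-1-5, expanding outward from the peak — single-peaked.
Cluster 5 (peak Proposal Blue at position 4): ranking walks positions 4-3-5-2-1, expanding outward from the peak — single-peaked.
Cluster 6 (peak Measure 3 at position 2): ranking walks positions 2-3-4-5-1, expanding outward from the peak — single-peaked.
Every ranking is single-peaked on this axis.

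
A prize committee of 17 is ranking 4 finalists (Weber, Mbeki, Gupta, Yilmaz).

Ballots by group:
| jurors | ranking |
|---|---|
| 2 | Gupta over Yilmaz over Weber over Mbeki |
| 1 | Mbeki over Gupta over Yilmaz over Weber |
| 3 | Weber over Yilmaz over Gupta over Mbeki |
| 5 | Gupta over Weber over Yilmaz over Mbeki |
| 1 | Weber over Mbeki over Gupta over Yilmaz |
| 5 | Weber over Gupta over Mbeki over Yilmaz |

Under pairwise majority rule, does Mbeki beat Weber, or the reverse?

Weber

Ballots ranking Mbeki above Weber: 1.
Ballots ranking Weber above Mbeki: 17 − 1 = 16.
Weber wins the head-to-head 16–1.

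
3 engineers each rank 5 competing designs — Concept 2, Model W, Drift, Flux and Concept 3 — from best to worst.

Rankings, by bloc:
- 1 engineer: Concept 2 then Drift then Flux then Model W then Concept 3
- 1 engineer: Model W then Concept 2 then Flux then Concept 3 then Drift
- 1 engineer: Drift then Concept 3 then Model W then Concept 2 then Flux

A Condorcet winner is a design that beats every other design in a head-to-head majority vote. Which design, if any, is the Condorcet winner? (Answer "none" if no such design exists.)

none

Check each pair by majority over 3 ballots:
Concept 2 vs Model W: 1 for Concept 2, 2 for Model W — Model W by 2–1.
Concept 2 vs Drift: Concept 2, 2–1.
Concept 2 vs Flux: Concept 2 is ranked higher on 1+1+1 = 3 ballots, Flux on 0. Concept 2 wins 3–0.
Concept 2 vs Concept 3: Concept 2, 2–1.
Model W–Drift: Drift 2–1.
Model W–Flux: Model W 2–1.
Model W vs Concept 3: Model W preferred on 1+1 = 2 ballots; Model W wins 2–1.
Drift vs Flux: Drift preferred on 1+1 = 2 ballots; Drift wins 2–1.
Drift vs Concept 3: 2 to 1, Drift.
Flux vs Concept 3: Flux wins 2–1.
No design is unbeaten: Concept 2 loses to Model W; Model W loses to Drift; Drift loses to Concept 2; Flux loses to Concept 2; Concept 3 loses to Concept 2. In particular Concept 2 > Drift > Model W > Concept 2 is a majority cycle — no Condorcet winner exists.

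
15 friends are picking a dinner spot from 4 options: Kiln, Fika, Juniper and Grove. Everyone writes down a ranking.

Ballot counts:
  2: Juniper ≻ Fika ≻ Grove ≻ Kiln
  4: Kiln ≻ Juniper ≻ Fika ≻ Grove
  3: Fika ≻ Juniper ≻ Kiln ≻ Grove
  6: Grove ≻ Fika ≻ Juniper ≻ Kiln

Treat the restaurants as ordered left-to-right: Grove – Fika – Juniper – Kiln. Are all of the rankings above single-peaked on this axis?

Axis positions: Grove=1, Fika=2, Juniper=3, Kiln=4.
Type 1 (peak Juniper at position 3): ranking walks positions 3-2-1-4, expanding outward from the peak — single-peaked.
Type 2 (peak Kiln at position 4): ranking walks positions 4-3-2-1, expanding outward from the peak — single-peaked.
Type 3 (peak Fika at position 2): ranking walks positions 2-3-4-1, expanding outward from the peak — single-peaked.
Type 4 (peak Grove at position 1): ranking walks positions 1-2-3-4, expanding outward from the peak — single-peaked.
Every ranking is single-peaked on this axis.

yes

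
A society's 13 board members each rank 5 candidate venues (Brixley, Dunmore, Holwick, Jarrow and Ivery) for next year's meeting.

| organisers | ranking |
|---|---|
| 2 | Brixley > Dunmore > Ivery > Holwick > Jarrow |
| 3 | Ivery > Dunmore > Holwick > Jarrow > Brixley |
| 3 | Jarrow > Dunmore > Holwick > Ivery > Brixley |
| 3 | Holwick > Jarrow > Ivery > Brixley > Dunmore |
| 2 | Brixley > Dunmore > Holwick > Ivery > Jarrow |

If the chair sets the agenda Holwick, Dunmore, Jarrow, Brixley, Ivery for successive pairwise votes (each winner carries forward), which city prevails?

Ivery

Round 1: Holwick vs Dunmore — 3–10, Dunmore advances.
Round 2: Dunmore vs Jarrow — 7–6, Dunmore advances.
Round 3: Dunmore vs Brixley — 6–7, Brixley advances.
Round 4: Brixley vs Ivery — 4–9, Ivery advances.
The agenda winner is Ivery.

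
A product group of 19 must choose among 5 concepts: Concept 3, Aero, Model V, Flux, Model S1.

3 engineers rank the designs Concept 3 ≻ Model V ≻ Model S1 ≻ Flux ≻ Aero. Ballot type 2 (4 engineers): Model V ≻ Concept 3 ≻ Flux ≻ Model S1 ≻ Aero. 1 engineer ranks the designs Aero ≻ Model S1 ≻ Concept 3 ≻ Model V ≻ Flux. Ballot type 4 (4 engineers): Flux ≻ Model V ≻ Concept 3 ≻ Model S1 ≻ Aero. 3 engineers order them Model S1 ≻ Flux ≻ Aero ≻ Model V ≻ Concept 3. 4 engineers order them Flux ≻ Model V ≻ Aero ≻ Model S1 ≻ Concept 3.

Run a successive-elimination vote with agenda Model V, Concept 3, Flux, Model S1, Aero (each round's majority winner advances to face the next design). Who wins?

Flux

Round 1: Model V vs Concept 3 — 15–4, Model V advances.
Round 2: Model V vs Flux — 8–11, Flux advances.
Round 3: Flux vs Model S1 — 12–7, Flux advances.
Round 4: Flux vs Aero — 18–1, Flux advances.
Flux survives the agenda.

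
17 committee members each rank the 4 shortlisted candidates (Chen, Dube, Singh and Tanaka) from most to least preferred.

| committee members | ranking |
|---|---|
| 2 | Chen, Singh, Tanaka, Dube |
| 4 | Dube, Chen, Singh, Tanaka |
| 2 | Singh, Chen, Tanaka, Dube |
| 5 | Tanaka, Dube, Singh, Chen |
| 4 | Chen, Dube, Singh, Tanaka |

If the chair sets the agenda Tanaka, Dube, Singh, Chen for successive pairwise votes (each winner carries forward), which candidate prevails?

Chen

Round 1: Tanaka vs Dube — 9–8, Tanaka advances.
Round 2: Tanaka vs Singh — 5–12, Singh advances.
Round 3: Singh vs Chen — 7–10, Chen advances.
Chen survives the agenda.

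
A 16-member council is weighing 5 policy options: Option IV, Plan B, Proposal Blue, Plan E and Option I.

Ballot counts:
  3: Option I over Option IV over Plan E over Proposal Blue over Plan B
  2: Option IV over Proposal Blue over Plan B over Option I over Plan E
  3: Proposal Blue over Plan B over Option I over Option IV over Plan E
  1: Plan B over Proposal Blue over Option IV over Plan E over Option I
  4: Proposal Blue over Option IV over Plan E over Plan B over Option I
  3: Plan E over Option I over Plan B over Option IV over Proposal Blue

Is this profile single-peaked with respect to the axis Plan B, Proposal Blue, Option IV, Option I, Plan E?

Axis positions: Plan B=1, Proposal Blue=2, Option IV=3, Option I=4, Plan E=5.
Bloc 1 (peak Option I at position 4): ranking walks positions 4-3-5-2-1, expanding outward from the peak — single-peaked.
Bloc 2 (peak Option IV at position 3): ranking walks positions 3-2-1-4-5, expanding outward from the peak — single-peaked.
Bloc 3: ranking walks positions 2-1-4-3-5; Option I is ranked above Option IV even though Option IV lies between Option I and the peak Proposal Blue on the axis — preferences dip and rise again. Not single-peaked.
Bloc 4: ranking walks positions 1-2-3-5-4; Plan E is ranked above Option I even though Option I lies between Plan E and the peak Plan B on the axis — preferences dip and rise again. Not single-peaked.
Bloc 5: ranking walks positions 2-3-5-1-4; Plan E is ranked above Option I even though Option I lies between Plan E and the peak Proposal Blue on the axis — preferences dip and rise again. Not single-peaked.
Bloc 6: ranking walks positions 5-4-1-3-2; Plan B is ranked above Option IV even though Option IV lies between Plan B and the peak Plan E on the axis — preferences dip and rise again. Not single-peaked.
Bloc 3 violates single-peakedness, so the profile is not single-peaked on this axis.

no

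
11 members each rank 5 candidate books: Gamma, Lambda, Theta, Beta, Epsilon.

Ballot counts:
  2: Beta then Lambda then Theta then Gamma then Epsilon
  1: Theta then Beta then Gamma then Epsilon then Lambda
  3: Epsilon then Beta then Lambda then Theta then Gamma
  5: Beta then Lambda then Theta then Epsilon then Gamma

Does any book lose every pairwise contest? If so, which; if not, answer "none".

Head-to-head results (11 members):
Gamma vs Lambda: Lambda wins 10–1.
Gamma vs Theta: Theta, 11–0.
Gamma vs Beta: 0 to 11, Beta.
Gamma vs Epsilon: Epsilon, 8–3.
Lambda–Theta: Lambda 10–1.
Lambda vs Beta: Beta, 11–0.
Lambda vs Epsilon: Lambda, 7–4.
Theta vs Beta: Beta, 10–1.
Theta vs Epsilon: Theta wins 8–3.
Beta vs Epsilon: Beta wins 8–3.
Only Gamma has no wins; Gamma is the Condorcet loser.

Gamma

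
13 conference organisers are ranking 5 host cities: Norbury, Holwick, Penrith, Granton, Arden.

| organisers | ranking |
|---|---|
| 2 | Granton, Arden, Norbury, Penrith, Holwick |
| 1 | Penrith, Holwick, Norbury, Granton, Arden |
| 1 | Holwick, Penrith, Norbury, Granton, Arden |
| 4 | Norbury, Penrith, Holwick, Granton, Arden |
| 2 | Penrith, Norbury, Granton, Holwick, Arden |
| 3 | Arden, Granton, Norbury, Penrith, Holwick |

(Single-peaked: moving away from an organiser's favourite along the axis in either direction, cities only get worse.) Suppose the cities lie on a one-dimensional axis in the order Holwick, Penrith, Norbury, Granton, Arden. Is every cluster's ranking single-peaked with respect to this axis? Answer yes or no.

yes

Axis positions: Holwick=1, Penrith=2, Norbury=3, Granton=4, Arden=5.
Cluster 1 (peak Granton at position 4): ranking walks positions 4-5-3-2-1, expanding outward from the peak — single-peaked.
Cluster 2 (peak Penrith at position 2): ranking walks positions 2-1-3-4-5, expanding outward from the peak — single-peaked.
Cluster 3 (peak Holwick at position 1): ranking walks positions 1-2-3-4-5, expanding outward from the peak — single-peaked.
Cluster 4 (peak Norbury at position 3): ranking walks positions 3-2-1-4-5, expanding outward from the peak — single-peaked.
Cluster 5 (peak Penrith at position 2): ranking walks positions 2-3-4-1-5, expanding outward from the peak — single-peaked.
Cluster 6 (peak Arden at position 5): ranking walks positions 5-4-3-2-1, expanding outward from the peak — single-peaked.
Every ranking is single-peaked on this axis.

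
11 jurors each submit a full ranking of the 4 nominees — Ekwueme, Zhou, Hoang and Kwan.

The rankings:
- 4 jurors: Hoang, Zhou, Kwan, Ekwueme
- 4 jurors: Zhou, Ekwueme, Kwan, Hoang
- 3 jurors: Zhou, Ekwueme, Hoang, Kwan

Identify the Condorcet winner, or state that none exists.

Zhou

Check each pair by majority over 11 ballots:
Ekwueme vs Zhou: Zhou wins 11–0.
Ekwueme vs Hoang: Ekwueme wins 7–4.
Ekwueme vs Kwan: 4+3 = 7 for Ekwueme, 4 for Kwan — Ekwueme by 7–4.
Zhou vs Hoang: Zhou preferred on 4+3 = 7 ballots; Zhou wins 7–4.
Zhou vs Kwan: Zhou is ranked higher on 4+4+3 = 11 ballots, Kwan on 0. Zhou wins 11–0.
Hoang vs Kwan: Hoang wins 7–4.
Only Zhou has no losses; Zhou is the Condorcet winner.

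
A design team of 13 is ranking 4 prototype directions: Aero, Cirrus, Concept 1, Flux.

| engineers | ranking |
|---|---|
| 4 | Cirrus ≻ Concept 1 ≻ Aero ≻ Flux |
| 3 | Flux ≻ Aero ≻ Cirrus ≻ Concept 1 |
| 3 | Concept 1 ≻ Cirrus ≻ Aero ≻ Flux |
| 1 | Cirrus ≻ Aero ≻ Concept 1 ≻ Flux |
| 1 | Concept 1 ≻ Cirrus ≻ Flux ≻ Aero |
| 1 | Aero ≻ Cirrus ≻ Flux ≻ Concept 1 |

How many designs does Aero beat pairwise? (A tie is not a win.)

Aero against each rival (13 engineers):
Aero vs Cirrus: 4 to 9, Cirrus.
Aero vs Concept 1: Aero preferred on 3+1+1 = 5 ballots; Concept 1 wins 8–5.
Aero vs Flux: Aero preferred on 4+3+1+1 = 9 ballots; Aero wins 9–4.
Aero beats Flux; loses to Cirrus, Concept 1 — 1 pairwise win.

1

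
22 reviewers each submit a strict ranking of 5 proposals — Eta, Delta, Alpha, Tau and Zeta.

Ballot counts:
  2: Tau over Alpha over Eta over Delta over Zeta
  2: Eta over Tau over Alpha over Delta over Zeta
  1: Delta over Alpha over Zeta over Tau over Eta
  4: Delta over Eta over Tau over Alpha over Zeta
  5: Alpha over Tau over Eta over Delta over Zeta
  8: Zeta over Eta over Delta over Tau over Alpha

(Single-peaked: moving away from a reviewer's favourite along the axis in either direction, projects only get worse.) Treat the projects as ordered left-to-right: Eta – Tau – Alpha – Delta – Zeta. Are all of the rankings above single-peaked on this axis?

Axis positions: Eta=1, Tau=2, Alpha=3, Delta=4, Zeta=5.
Ballot type 1 (peak Tau at position 2): ranking walks positions 2-3-1-4-5, expanding outward from the peak — single-peaked.
Ballot type 2 (peak Eta at position 1): ranking walks positions 1-2-3-4-5, expanding outward from the peak — single-peaked.
Ballot type 3 (peak Delta at position 4): ranking walks positions 4-3-5-2-1, expanding outward from the peak — single-peaked.
Ballot type 4: ranking walks positions 4-1-2-3-5; Eta is ranked above Alpha even though Alpha lies between Eta and the peak Delta on the axis — preferences dip and rise again. Not single-peaked.
Ballot type 5 (peak Alpha at position 3): ranking walks positions 3-2-1-4-5, expanding outward from the peak — single-peaked.
Ballot type 6: ranking walks positions 5-1-4-2-3; Eta is ranked above Delta even though Delta lies between Eta and the peak Zeta on the axis — preferences dip and rise again. Not single-peaked.
Ballot type 4 violates single-peakedness, so the profile is not single-peaked on this axis.

no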